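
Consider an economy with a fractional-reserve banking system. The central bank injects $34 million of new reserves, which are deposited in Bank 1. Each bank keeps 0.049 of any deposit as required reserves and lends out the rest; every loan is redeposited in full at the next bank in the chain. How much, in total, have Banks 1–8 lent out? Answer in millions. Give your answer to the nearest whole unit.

$218 million

Bank i lends (1 − rr)^i of the original deposit: Bank 1 lends 34·0.9510 = 32.3340, Bank 2 lends 34·0.9510² ≈ 30.7496, and so on.
Summing a geometric series: total = 34·[0.9510·(1 − 0.9510^8) / (1 − 0.9510)] ≈ 218.4012 million.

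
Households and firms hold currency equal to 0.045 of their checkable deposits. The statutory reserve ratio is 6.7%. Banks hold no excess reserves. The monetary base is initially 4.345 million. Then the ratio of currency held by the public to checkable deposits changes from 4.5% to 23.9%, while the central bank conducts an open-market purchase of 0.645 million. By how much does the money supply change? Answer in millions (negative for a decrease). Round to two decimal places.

Before: m₁ = (1 + 0.045) / (0.067 + 0.045) ≈ 9.3304, MB₁ = 4.345, so M₁ = 9.3304 × 4.345 ≈ 40.5406 million.
After: m₂ = (1 + 0.239) / (0.067 + 0.239) ≈ 4.0490, MB₂ = 4.345 + 0.645 = 4.99, so M₂ = 4.0490 × 4.99 ≈ 20.2045 million.
ΔM = M₂ − M₁ = 20.2045 − 40.5406 = -20.3361 million.

-20.34 million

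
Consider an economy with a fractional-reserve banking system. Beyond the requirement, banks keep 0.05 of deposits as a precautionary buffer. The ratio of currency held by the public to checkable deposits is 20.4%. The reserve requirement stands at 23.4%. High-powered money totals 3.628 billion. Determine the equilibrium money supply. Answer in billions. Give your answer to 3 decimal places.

8.951 billion

The money multiplier is m = (1 + c) / (rr + e + c) = (1 + 0.204) / (0.234 + 0.05 + 0.204) ≈ 2.46721.
So M = m × MB = 2.46721 × 3.628 ≈ 8.951 billion.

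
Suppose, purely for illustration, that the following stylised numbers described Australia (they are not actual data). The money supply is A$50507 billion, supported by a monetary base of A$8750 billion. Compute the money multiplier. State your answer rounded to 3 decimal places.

The money multiplier is m = M / MB = 50507 / 8750 ≈ 5.77223.

5.772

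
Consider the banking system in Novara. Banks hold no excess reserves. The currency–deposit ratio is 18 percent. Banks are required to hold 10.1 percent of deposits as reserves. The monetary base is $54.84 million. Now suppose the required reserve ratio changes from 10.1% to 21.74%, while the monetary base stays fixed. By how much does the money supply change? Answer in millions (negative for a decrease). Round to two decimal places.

-67.45 million

Initially m₁ = (1 + 0.18) / (0.101 + 0.18) ≈ 4.19929, so M₁ = 4.19929 × 54.84 ≈ 230.2891 million.
After the change m₂ = (1 + 0.18) / (0.2174 + 0.18) ≈ 2.96930, so M₂ = 2.96930 × 54.84 ≈ 162.8364 million.
ΔM = M₂ − M₁ = 162.8364 − 230.2891 = -67.4527 million.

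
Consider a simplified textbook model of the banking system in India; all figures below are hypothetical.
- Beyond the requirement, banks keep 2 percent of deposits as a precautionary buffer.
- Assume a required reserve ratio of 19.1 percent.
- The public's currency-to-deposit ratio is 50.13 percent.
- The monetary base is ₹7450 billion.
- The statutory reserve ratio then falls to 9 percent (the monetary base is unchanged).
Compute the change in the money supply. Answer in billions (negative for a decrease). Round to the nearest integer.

₹2594 billion

Initially m₁ = (1 + 0.5013) / (0.191 + 0.02 + 0.5013) ≈ 2.10768, so M₁ = 2.10768 × 7450 = 15702.216 billion.
After the change m₂ = (1 + 0.5013) / (0.09 + 0.02 + 0.5013) ≈ 2.45591, so M₂ = 2.45591 × 7450 = 18296.5295 billion.
ΔM = M₂ − M₁ = 18296.5295 − 15702.216 = 2594.3135 billion.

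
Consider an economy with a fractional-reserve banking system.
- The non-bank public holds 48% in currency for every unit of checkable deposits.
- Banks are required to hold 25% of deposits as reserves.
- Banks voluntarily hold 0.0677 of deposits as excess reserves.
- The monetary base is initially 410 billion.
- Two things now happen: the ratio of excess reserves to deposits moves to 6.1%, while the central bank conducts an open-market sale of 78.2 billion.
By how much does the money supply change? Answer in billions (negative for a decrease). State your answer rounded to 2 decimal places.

-139.87 billion

Before: m₁ = (1 + 0.48) / (0.25 + 0.0677 + 0.48) ≈ 1.855334, MB₁ = 410, so M₁ = 1.855334 × 410 ≈ 760.6869 billion.
After: m₂ = (1 + 0.48) / (0.25 + 0.061 + 0.48) ≈ 1.871049, MB₂ = 410 − 78.2 = 331.8, so M₂ = 1.871049 × 331.8 ≈ 620.8141 billion.
ΔM = M₂ − M₁ = 620.8141 − 760.6869 = -139.8728 billion.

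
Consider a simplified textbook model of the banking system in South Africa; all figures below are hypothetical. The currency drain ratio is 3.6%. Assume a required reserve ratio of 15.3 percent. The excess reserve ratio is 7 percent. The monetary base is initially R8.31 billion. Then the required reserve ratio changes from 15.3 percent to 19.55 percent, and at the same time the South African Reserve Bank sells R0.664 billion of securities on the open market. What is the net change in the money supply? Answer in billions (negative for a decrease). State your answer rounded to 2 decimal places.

-6.97 billion

Before: m₁ = (1 + 0.036) / (0.153 + 0.07 + 0.036) = 4, MB₁ = 8.31, so M₁ = 4 × 8.31 = 33.24 billion.
After: m₂ = (1 + 0.036) / (0.1955 + 0.07 + 0.036) ≈ 3.4362, MB₂ = 8.31 − 0.664 = 7.646, so M₂ = 3.4362 × 7.646 ≈ 26.2732 billion.
ΔM = M₂ − M₁ = 26.2732 − 33.24 = -6.9668 billion.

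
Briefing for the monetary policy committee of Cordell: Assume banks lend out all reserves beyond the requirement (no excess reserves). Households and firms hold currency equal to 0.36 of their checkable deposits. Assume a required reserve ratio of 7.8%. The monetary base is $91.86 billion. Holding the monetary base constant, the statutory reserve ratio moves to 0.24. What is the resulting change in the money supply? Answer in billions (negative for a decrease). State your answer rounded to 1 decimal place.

Initially m₁ = (1 + 0.36) / (0.078 + 0.36) ≈ 3.1050, so M₁ = 3.1050 × 91.86 = 285.2253 billion.
After the change m₂ = (1 + 0.36) / (0.24 + 0.36) ≈ 2.2667, so M₂ = 2.2667 × 91.86 ≈ 208.2191 billion.
ΔM = M₂ − M₁ = 208.2191 − 285.2253 = -77.0062 billion.

-77.0 billion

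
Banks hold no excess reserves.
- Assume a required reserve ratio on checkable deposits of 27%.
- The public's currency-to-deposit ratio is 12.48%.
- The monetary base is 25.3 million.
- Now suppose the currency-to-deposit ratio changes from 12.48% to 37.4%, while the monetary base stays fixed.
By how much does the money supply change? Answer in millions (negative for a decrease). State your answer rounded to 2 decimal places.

Initially m₁ = (1 + 0.1248) / (0.27 + 0.1248) ≈ 2.84904, so M₁ = 2.84904 × 25.3 ≈ 72.0807 million.
After the change m₂ = (1 + 0.374) / (0.27 + 0.374) ≈ 2.13354, so M₂ = 2.13354 × 25.3 ≈ 53.9786 million.
ΔM = M₂ − M₁ = 53.9786 − 72.0807 = -18.1021 million.

-18.10 million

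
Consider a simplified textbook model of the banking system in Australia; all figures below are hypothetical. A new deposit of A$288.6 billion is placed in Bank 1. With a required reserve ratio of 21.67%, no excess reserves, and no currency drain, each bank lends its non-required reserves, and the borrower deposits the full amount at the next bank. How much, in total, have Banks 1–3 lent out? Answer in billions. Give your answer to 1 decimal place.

A$541.8 billion

Bank i lends (1 − rr)^i of the original deposit: Bank 1 lends 288.6·0.7833 ≈ 226.0604, Bank 2 lends 288.6·0.7833² ≈ 177.0731, and so on.
Summing a geometric series: total = 288.6·[0.7833·(1 − 0.7833^3) / (1 − 0.7833)] ≈ 541.8348 billion.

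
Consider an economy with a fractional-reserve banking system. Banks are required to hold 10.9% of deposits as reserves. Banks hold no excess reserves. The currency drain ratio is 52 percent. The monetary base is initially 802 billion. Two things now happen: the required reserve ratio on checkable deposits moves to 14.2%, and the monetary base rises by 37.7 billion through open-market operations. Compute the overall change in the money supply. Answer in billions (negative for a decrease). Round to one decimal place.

Before: m₁ = (1 + 0.52) / (0.109 + 0.52) ≈ 2.41653, MB₁ = 802, so M₁ = 2.41653 × 802 ≈ 1938.0571 billion.
After: m₂ = (1 + 0.52) / (0.142 + 0.52) ≈ 2.29607, MB₂ = 802 + 37.7 = 839.7, so M₂ = 2.29607 × 839.7 ≈ 1928.01 billion.
ΔM = M₂ − M₁ = 1928.01 − 1938.0571 = -10.0471 billion.

-10.0 billion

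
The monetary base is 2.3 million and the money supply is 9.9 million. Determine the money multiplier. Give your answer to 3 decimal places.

4.304

The money multiplier is m = M / MB = 9.9 / 2.3 ≈ 4.30435.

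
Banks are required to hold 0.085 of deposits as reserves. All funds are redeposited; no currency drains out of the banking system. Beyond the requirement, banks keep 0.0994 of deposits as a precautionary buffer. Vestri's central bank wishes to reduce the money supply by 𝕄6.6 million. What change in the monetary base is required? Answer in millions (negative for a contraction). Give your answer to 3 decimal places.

The money multiplier is m = 1 / (rr + e) = 1 / (0.085 + 0.0994) ≈ 5.42299.
ΔMB = ΔM / m = (−6.6) / 5.42299 ≈ -1.217 million.

-1.217 million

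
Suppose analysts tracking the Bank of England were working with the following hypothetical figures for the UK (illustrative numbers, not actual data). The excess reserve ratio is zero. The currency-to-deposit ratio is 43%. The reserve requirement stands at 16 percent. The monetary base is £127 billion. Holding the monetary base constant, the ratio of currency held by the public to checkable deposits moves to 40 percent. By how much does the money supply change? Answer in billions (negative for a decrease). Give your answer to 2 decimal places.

Initially m₁ = (1 + 0.43) / (0.16 + 0.43) ≈ 2.423729, so M₁ = 2.423729 × 127 ≈ 307.8136 billion.
After the change m₂ = (1 + 0.4) / (0.16 + 0.4) = 2.5, so M₂ = 2.5 × 127 = 317.5 billion.
ΔM = M₂ − M₁ = 317.5 − 307.8136 = 9.6864 billion.

£9.69 billion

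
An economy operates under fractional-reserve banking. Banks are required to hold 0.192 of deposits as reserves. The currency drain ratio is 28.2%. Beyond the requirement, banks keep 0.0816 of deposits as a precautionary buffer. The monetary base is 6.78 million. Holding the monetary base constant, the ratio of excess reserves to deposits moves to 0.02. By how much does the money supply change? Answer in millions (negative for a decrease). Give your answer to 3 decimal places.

1.951 million

Initially m₁ = (1 + 0.282) / (0.192 + 0.0816 + 0.282) ≈ 2.30742, so M₁ = 2.30742 × 6.78 ≈ 15.6443 million.
After the change m₂ = (1 + 0.282) / (0.192 + 0.02 + 0.282) ≈ 2.59514, so M₂ = 2.59514 × 6.78 ≈ 17.595 million.
ΔM = M₂ − M₁ = 17.595 − 15.6443 = 1.9507 million.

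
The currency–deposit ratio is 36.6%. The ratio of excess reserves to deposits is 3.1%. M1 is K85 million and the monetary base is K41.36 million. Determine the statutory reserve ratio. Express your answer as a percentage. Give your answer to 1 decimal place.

Using m = M/MB = 85/41.36 ≈ 2.055126. Since m = (1 + c)/(c + rr + e), the denominator satisfies c + rr + e = (1 + c)/m = (1 + 0.366) / 2.055126 ≈ 0.664679.
With c = 0.366 and e = 0.031, the statutory reserve ratio is 0.664679 − 0.366 − 0.031 = 0.267679.

26.8%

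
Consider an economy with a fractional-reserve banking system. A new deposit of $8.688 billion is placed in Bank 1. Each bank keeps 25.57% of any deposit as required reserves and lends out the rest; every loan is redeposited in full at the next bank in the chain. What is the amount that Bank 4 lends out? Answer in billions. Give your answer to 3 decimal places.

$2.666 billion

Each bank lends a fraction (1 − rr) = 0.7443 of the deposit it receives, so Bank 4 receives 8.688·0.7443^3 and lends 8.688·0.7443^4 ≈ 2.6663 billion.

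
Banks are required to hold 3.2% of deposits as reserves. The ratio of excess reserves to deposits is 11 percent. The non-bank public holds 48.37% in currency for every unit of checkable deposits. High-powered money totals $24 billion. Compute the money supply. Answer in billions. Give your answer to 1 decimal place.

The money multiplier is m = (1 + c) / (rr + e + c) = (1 + 0.4837) / (0.032 + 0.11 + 0.4837) ≈ 2.3713.
So M = m × MB = 2.3713 × 24 = 56.9112 billion.

$56.9 billion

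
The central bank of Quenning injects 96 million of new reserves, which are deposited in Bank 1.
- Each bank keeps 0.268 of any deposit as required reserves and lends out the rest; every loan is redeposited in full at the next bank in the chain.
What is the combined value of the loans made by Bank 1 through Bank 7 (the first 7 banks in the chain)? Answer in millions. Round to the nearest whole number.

233 million

Bank i lends (1 − rr)^i of the original deposit: Bank 1 lends 96·0.7320 = 70.2720, Bank 2 lends 96·0.7320² ≈ 51.4391, and so on.
Summing a geometric series: total = 96·[0.7320·(1 − 0.7320^7) / (1 − 0.7320)] ≈ 232.6816 million.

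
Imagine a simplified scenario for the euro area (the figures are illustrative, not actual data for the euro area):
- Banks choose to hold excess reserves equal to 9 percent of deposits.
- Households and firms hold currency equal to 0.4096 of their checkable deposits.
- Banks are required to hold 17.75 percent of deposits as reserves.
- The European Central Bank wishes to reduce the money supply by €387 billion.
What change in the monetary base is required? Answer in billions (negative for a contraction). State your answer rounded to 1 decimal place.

The money multiplier is m = (1 + c) / (rr + e + c) = (1 + 0.4096) / (0.1775 + 0.09 + 0.4096) ≈ 2.08182.
ΔMB = ΔM / m = (−387) / 2.08182 ≈ -185.895 billion.

-185.9 billion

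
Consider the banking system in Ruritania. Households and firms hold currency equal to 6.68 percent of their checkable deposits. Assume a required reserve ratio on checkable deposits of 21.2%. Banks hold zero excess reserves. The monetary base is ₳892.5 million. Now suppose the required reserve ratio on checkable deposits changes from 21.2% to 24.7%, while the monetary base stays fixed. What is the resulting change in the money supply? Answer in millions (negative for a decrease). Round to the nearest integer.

Initially m₁ = (1 + 0.0668) / (0.212 + 0.0668) ≈ 3.8264, so M₁ = 3.8264 × 892.5 = 3415.062 million.
After the change m₂ = (1 + 0.0668) / (0.247 + 0.0668) ≈ 3.3996, so M₂ = 3.3996 × 892.5 = 3034.143 million.
ΔM = M₂ − M₁ = 3034.143 − 3415.062 = -380.919 million.

-381 million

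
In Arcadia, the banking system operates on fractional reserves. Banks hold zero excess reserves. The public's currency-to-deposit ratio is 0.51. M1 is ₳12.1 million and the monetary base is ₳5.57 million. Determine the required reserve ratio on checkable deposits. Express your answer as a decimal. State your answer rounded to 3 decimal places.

0.185

Using m = M/MB = 12.1/5.57 ≈ 2.172352. Since m = (1 + c)/(c + rr + e), the denominator satisfies c + rr + e = (1 + c)/m = (1 + 0.51) / 2.172352 ≈ 0.695099.
With c = 0.51 and e = 0, the required reserve ratio on checkable deposits is 0.695099 − 0.51 − 0 = 0.185099.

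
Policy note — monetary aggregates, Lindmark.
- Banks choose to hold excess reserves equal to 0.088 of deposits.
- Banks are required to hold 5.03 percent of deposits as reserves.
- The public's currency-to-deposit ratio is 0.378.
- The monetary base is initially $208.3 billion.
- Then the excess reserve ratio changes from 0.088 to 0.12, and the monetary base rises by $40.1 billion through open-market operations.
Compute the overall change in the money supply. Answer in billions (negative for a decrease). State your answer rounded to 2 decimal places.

$68.33 billion

Before: m₁ = (1 + 0.378) / (0.0503 + 0.088 + 0.378) ≈ 2.668991, MB₁ = 208.3, so M₁ = 2.668991 × 208.3 ≈ 555.9508 billion.
After: m₂ = (1 + 0.378) / (0.0503 + 0.12 + 0.378) ≈ 2.513223, MB₂ = 208.3 + 40.1 = 248.4, so M₂ = 2.513223 × 248.4 ≈ 624.2846 billion.
ΔM = M₂ − M₁ = 624.2846 − 555.9508 = 68.3338 billion.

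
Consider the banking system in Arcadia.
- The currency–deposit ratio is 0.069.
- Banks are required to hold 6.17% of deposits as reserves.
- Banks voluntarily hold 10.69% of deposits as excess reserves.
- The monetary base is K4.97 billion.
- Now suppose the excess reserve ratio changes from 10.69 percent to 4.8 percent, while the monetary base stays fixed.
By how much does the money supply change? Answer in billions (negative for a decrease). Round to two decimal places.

Initially m₁ = (1 + 0.069) / (0.0617 + 0.1069 + 0.069) ≈ 4.4992, so M₁ = 4.4992 × 4.97 ≈ 22.361 billion.
After the change m₂ = (1 + 0.069) / (0.0617 + 0.048 + 0.069) ≈ 5.9821, so M₂ = 5.9821 × 4.97 ≈ 29.731 billion.
ΔM = M₂ − M₁ = 29.731 − 22.361 = 7.37 billion.

K7.37 billion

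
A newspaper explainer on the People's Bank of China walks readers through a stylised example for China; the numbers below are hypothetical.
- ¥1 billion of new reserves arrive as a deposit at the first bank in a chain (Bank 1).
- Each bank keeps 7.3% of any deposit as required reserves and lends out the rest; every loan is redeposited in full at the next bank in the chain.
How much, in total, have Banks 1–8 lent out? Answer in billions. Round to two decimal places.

Bank i lends (1 − rr)^i of the original deposit: Bank 1 lends 1·0.9270 = 0.9270, Bank 2 lends 1·0.9270² ≈ 0.8593, and so on.
Summing a geometric series: total = 1·[0.9270·(1 − 0.9270^8) / (1 − 0.9270)] ≈ 5.7740 billion.

¥5.77 billion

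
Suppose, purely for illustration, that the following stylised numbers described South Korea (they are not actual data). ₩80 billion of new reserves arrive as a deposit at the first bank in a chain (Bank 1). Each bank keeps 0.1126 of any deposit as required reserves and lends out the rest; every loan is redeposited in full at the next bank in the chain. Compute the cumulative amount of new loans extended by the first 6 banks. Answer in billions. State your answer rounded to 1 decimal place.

Bank i lends (1 − rr)^i of the original deposit: Bank 1 lends 80·0.8874 = 70.9920, Bank 2 lends 80·0.8874² ≈ 62.9983, and so on.
Summing a geometric series: total = 80·[0.8874·(1 − 0.8874^6) / (1 − 0.8874)] ≈ 322.5953 billion.

₩322.6 billion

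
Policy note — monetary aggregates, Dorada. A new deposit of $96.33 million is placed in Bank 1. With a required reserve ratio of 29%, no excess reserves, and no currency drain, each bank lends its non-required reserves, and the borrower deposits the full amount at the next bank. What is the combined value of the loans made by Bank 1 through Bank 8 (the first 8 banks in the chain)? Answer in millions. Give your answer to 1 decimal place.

$220.6 million

Bank i lends (1 − rr)^i of the original deposit: Bank 1 lends 96.33·0.7100 = 68.3943, Bank 2 lends 96.33·0.7100² ≈ 48.5600, and so on.
Summing a geometric series: total = 96.33·[0.7100·(1 − 0.7100^8) / (1 − 0.7100)] ≈ 220.6128 million.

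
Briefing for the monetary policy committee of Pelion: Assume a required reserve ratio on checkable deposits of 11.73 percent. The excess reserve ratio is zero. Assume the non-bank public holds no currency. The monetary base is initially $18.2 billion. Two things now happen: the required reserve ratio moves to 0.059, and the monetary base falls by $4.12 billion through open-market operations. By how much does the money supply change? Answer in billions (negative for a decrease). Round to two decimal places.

Before: m₁ = 1 / (0.1173) ≈ 8.52515, MB₁ = 18.2, so M₁ = 8.52515 × 18.2 ≈ 155.1577 billion.
After: m₂ = 1 / (0.059) ≈ 16.94915, MB₂ = 18.2 − 4.12 = 14.08, so M₂ = 16.94915 × 14.08 ≈ 238.644 billion.
ΔM = M₂ − M₁ = 238.644 − 155.1577 = 83.4863 billion.

$83.49 billion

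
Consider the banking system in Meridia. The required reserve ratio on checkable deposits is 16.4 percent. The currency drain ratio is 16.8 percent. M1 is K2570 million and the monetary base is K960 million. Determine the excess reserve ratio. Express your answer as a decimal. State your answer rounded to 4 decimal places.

0.1043

Using m = M/MB = 2570/960 ≈ 2.677083. Since m = (1 + c)/(c + rr + e), the denominator satisfies c + rr + e = (1 + c)/m = (1 + 0.168) / 2.677083 ≈ 0.436296.
With c = 0.168 and rr = 0.164, the excess reserve ratio is 0.436296 − 0.168 − 0.164 = 0.104296.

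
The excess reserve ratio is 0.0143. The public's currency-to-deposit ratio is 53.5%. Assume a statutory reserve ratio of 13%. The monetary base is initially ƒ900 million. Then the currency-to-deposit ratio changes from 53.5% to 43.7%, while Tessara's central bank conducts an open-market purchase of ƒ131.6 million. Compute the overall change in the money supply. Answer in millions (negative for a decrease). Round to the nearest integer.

Before: m₁ = (1 + 0.535) / (0.13 + 0.0143 + 0.535) ≈ 2.25968, MB₁ = 900, so M₁ = 2.25968 × 900 = 2033.712 million.
After: m₂ = (1 + 0.437) / (0.13 + 0.0143 + 0.437) ≈ 2.47205, MB₂ = 900 + 131.6 = 1031.6, so M₂ = 2.47205 × 1031.6 ≈ 2550.1668 million.
ΔM = M₂ − M₁ = 2550.1668 − 2033.712 = 516.4548 million.

ƒ516 million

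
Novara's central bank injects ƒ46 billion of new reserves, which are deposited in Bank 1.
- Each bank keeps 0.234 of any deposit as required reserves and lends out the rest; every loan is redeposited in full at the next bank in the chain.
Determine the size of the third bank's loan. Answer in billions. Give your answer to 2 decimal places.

Each bank lends a fraction (1 − rr) = 0.7660 of the deposit it receives, so Bank 3 receives 46·0.7660^2 and lends 46·0.7660^3 ≈ 20.6749 billion.

ƒ20.67 billion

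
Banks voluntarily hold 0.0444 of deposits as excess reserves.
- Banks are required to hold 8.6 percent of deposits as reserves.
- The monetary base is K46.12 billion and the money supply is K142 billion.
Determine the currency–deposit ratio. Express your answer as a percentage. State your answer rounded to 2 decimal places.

Using m = M/MB = 142/46.12 ≈ 3.078925. From m = (1 + c)/(c + rr + e), rearranging gives 1 + c = m·(c + rr + e), so c·(1 − m) = m·(rr + e) − 1.
Hence c = [m·(rr + e) − 1]/(1 − m) = [3.078925 × (0.086 + 0.0444) − 1] / (1 − 3.078925) ≈ 0.287893.

28.79%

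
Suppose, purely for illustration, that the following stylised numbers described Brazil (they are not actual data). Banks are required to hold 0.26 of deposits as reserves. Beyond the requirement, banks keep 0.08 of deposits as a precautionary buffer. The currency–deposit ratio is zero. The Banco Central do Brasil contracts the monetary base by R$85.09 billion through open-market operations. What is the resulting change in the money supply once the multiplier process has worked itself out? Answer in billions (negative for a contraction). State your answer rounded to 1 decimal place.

-250.3 billion

The money multiplier is m = 1 / (rr + e) = 1 / (0.26 + 0.08) ≈ 2.9412.
The sale removes 85.09 billion of base, so ΔM = m × ΔMB = 2.9412 × (−85.09) ≈ -250.2667 billion.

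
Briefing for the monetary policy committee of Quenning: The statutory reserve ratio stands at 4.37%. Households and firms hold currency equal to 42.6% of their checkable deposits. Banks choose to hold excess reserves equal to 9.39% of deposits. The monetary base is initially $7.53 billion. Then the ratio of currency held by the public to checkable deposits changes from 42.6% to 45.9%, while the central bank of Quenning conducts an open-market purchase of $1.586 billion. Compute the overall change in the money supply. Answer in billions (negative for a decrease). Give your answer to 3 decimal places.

$3.241 billion

Before: m₁ = (1 + 0.426) / (0.0437 + 0.0939 + 0.426) ≈ 2.53016, MB₁ = 7.53, so M₁ = 2.53016 × 7.53 ≈ 19.0521 billion.
After: m₂ = (1 + 0.459) / (0.0437 + 0.0939 + 0.459) ≈ 2.44552, MB₂ = 7.53 + 1.586 = 9.116, so M₂ = 2.44552 × 9.116 ≈ 22.2934 billion.
ΔM = M₂ − M₁ = 22.2934 − 19.0521 = 3.2413 billion.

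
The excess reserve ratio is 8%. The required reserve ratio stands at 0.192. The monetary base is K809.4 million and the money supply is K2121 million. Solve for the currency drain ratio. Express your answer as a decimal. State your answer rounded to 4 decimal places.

0.1773

Using m = M/MB = 2121/809.4 ≈ 2.620460. From m = (1 + c)/(c + rr + e), rearranging gives 1 + c = m·(c + rr + e), so c·(1 − m) = m·(rr + e) − 1.
Hence c = [m·(rr + e) − 1]/(1 − m) = [2.620460 × (0.192 + 0.08) − 1] / (1 − 2.620460) ≈ 0.177255.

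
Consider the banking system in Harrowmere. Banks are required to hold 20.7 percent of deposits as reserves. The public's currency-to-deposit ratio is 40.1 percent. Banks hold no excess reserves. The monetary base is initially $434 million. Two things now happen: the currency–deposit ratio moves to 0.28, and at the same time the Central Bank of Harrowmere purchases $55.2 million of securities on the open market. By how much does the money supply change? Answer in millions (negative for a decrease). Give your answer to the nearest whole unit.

$286 million

Before: m₁ = (1 + 0.401) / (0.207 + 0.401) ≈ 2.3043, MB₁ = 434, so M₁ = 2.3043 × 434 = 1000.0662 million.
After: m₂ = (1 + 0.28) / (0.207 + 0.28) ≈ 2.6283, MB₂ = 434 + 55.2 = 489.2, so M₂ = 2.6283 × 489.2 ≈ 1285.7644 million.
ΔM = M₂ − M₁ = 1285.7644 − 1000.0662 = 285.6982 million.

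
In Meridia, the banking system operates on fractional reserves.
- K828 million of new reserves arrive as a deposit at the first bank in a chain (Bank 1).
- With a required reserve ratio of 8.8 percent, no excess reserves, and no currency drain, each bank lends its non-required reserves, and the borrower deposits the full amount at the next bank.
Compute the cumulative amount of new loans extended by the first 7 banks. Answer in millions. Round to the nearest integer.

Bank i lends (1 − rr)^i of the original deposit: Bank 1 lends 828·0.9120 = 755.1360, Bank 2 lends 828·0.9120² ≈ 688.6840, and so on.
Summing a geometric series: total = 828·[0.9120·(1 − 0.9120^7) / (1 − 0.9120)] ≈ 4078.0450 million.

K4078 million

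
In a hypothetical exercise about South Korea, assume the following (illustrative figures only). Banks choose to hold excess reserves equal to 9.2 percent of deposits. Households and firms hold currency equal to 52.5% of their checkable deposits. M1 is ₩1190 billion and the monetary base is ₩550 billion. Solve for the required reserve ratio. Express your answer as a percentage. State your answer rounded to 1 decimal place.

8.8%

Using m = M/MB = 1190/550 ≈ 2.163636. Since m = (1 + c)/(c + rr + e), the denominator satisfies c + rr + e = (1 + c)/m = (1 + 0.525) / 2.163636 ≈ 0.704832.
With c = 0.525 and e = 0.092, the required reserve ratio is 0.704832 − 0.525 − 0.092 = 0.087832.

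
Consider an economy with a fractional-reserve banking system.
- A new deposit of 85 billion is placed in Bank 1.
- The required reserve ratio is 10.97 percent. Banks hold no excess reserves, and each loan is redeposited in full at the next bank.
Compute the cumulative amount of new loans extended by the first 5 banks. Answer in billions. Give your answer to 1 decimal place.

304.0 billion

Bank i lends (1 − rr)^i of the original deposit: Bank 1 lends 85·0.8903 = 75.6755, Bank 2 lends 85·0.8903² ≈ 67.3739, and so on.
Summing a geometric series: total = 85·[0.8903·(1 − 0.8903^5) / (1 − 0.8903)] ≈ 303.9798 billion.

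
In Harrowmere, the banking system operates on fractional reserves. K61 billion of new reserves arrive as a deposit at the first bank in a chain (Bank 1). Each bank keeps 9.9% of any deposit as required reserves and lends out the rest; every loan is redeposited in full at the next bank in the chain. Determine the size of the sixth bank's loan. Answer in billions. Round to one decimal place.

K32.6 billion

Each bank lends a fraction (1 − rr) = 0.9010 of the deposit it receives, so Bank 6 receives 61·0.9010^5 and lends 61·0.9010^6 ≈ 32.6346 billion.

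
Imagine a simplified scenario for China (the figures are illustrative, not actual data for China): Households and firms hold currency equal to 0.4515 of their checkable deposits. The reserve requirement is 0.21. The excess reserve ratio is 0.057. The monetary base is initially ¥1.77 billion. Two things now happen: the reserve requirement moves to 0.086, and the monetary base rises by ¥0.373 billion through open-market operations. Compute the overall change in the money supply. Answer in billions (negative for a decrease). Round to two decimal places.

¥1.66 billion

Before: m₁ = (1 + 0.4515) / (0.21 + 0.057 + 0.4515) ≈ 2.0202, MB₁ = 1.77, so M₁ = 2.0202 × 1.77 ≈ 3.5758 billion.
After: m₂ = (1 + 0.4515) / (0.086 + 0.057 + 0.4515) ≈ 2.4415, MB₂ = 1.77 + 0.373 = 2.143, so M₂ = 2.4415 × 2.143 ≈ 5.2321 billion.
ΔM = M₂ − M₁ = 5.2321 − 3.5758 = 1.6563 billion.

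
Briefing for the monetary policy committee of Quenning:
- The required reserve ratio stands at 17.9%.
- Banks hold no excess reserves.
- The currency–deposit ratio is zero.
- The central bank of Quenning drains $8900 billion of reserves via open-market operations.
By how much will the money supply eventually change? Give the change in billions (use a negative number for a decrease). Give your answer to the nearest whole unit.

The simple money multiplier is m = 1/rr = 1/0.179 ≈ 5.58659.
An open-market sale reduces the monetary base by 8900 billion, so ΔM = m × ΔMB = 5.58659 × (−8900) = -49720.651 billion.

-49721 billion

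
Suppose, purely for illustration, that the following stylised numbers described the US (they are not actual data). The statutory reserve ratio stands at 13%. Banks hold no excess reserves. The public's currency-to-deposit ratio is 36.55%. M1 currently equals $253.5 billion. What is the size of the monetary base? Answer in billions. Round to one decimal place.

$92.0 billion

The money multiplier is m = (1 + c) / (rr + c) = (1 + 0.3655) / (0.13 + 0.3655) ≈ 2.75580.
MB = M / m = 253.5 / 2.75580 ≈ 91.9878 billion.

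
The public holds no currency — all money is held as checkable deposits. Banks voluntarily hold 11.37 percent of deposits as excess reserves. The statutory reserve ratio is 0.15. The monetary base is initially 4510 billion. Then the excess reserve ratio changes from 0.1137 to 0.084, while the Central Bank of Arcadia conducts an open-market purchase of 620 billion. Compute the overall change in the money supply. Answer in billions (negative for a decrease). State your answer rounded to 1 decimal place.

4820.3 billion

Before: m₁ = 1 / (0.15 + 0.1137) ≈ 3.792188, MB₁ = 4510, so M₁ = 3.792188 × 4510 ≈ 17102.7679 billion.
After: m₂ = 1 / (0.15 + 0.084) ≈ 4.273504, MB₂ = 4510 + 620 = 5130, so M₂ = 4.273504 × 5130 ≈ 21923.0755 billion.
ΔM = M₂ − M₁ = 21923.0755 − 17102.7679 = 4820.3076 billion.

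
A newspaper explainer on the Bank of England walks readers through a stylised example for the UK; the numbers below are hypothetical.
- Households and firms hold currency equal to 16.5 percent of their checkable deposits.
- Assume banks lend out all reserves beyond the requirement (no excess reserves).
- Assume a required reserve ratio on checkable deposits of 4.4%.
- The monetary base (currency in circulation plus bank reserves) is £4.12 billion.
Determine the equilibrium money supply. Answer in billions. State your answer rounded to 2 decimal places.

The money multiplier is m = (1 + c) / (rr + c) = (1 + 0.165) / (0.044 + 0.165) ≈ 5.5742.
So M = m × MB = 5.5742 × 4.12 ≈ 22.9657 billion.

£22.97 billion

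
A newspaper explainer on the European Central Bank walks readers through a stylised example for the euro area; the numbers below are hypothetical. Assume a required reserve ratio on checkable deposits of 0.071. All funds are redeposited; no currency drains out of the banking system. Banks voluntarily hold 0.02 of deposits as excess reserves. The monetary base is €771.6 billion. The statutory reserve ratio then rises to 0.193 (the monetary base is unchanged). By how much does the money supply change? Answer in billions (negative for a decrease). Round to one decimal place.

-4856.6 billion

Initially m₁ = 1 / (0.071 + 0.02) ≈ 10.98901, so M₁ = 10.98901 × 771.6 ≈ 8479.1201 billion.
After the change m₂ = 1 / (0.193 + 0.02) ≈ 4.69484, so M₂ = 4.69484 × 771.6 ≈ 3622.5385 billion.
ΔM = M₂ − M₁ = 3622.5385 − 8479.1201 = -4856.5816 billion.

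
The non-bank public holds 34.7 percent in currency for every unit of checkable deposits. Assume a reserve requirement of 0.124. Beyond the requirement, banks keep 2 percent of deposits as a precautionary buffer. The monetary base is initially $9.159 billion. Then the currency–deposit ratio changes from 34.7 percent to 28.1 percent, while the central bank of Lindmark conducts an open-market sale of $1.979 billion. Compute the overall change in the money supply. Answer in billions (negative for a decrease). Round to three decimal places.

Before: m₁ = (1 + 0.347) / (0.124 + 0.02 + 0.347) ≈ 2.74338, MB₁ = 9.159, so M₁ = 2.74338 × 9.159 ≈ 25.1266 billion.
After: m₂ = (1 + 0.281) / (0.124 + 0.02 + 0.281) ≈ 3.01412, MB₂ = 9.159 − 1.979 = 7.18, so M₂ = 3.01412 × 7.18 ≈ 21.6414 billion.
ΔM = M₂ − M₁ = 21.6414 − 25.1266 = -3.4852 billion.

-3.485 billion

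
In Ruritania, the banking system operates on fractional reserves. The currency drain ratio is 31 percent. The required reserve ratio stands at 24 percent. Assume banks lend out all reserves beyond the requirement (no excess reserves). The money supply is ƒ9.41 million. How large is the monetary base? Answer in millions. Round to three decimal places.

The money multiplier is m = (1 + c) / (rr + c) = (1 + 0.31) / (0.24 + 0.31) ≈ 2.38182.
MB = M / m = 9.41 / 2.38182 ≈ 3.9508 million.

ƒ3.951 million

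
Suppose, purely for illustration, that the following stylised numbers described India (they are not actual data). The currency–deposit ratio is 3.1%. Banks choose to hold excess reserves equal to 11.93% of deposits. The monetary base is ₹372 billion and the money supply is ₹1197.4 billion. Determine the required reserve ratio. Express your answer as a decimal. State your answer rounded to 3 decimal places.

0.170

Using m = M/MB = 1197.4/372 ≈ 3.218817. Since m = (1 + c)/(c + rr + e), the denominator satisfies c + rr + e = (1 + c)/m = (1 + 0.031) / 3.218817 ≈ 0.320304.
With c = 0.031 and e = 0.1193, the required reserve ratio is 0.320304 − 0.031 − 0.1193 = 0.170004.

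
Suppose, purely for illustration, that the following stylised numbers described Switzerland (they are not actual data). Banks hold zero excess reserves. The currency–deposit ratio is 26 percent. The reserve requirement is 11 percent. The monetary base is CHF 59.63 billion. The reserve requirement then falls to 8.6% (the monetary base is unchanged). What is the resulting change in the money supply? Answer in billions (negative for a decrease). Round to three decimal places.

CHF 14.085 billion

Initially m₁ = (1 + 0.26) / (0.11 + 0.26) ≈ 3.405405, so M₁ = 3.405405 × 59.63 ≈ 203.0643 billion.
After the change m₂ = (1 + 0.26) / (0.086 + 0.26) ≈ 3.641618, so M₂ = 3.641618 × 59.63 ≈ 217.1497 billion.
ΔM = M₂ − M₁ = 217.1497 − 203.0643 = 14.0854 billion.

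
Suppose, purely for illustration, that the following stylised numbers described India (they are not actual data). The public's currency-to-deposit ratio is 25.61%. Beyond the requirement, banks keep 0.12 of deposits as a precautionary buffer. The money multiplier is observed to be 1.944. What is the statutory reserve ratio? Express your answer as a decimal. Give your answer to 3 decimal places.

Using m = 1.944. Since m = (1 + c)/(c + rr + e), the denominator satisfies c + rr + e = (1 + c)/m = (1 + 0.2561) / 1.944 ≈ 0.646142.
With c = 0.2561 and e = 0.12, the statutory reserve ratio is 0.646142 − 0.2561 − 0.12 = 0.270042.

0.270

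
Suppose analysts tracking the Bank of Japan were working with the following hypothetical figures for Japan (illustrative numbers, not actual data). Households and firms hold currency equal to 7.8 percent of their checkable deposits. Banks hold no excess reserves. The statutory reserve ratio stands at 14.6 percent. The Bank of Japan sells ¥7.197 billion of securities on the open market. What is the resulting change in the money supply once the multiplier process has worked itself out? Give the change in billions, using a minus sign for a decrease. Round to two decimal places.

The money multiplier is m = (1 + c) / (rr + c) = (1 + 0.078) / (0.146 + 0.078) = 4.8125.
The sale removes 7.197 billion of base, so ΔM = m × ΔMB = 4.8125 × (−7.197) ≈ -34.6356 billion.

-34.64 billion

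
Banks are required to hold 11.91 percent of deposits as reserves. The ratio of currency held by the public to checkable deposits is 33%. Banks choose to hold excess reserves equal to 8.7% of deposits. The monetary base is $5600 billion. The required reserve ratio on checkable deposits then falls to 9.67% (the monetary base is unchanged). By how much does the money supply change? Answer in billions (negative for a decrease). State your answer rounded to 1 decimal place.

$605.8 billion

Initially m₁ = (1 + 0.33) / (0.1191 + 0.087 + 0.33) ≈ 2.480880, so M₁ = 2.480880 × 5600 = 13892.928 billion.
After the change m₂ = (1 + 0.33) / (0.0967 + 0.087 + 0.33) ≈ 2.589060, so M₂ = 2.589060 × 5600 = 14498.736 billion.
ΔM = M₂ − M₁ = 14498.736 − 13892.928 = 605.808 billion.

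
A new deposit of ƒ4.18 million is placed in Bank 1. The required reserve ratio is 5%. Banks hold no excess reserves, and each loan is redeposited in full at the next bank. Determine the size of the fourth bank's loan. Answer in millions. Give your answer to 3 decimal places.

ƒ3.405 million

Each bank lends a fraction (1 − rr) = 0.9500 of the deposit it receives, so Bank 4 receives 4.18·0.9500^3 and lends 4.18·0.9500^4 ≈ 3.4046 million.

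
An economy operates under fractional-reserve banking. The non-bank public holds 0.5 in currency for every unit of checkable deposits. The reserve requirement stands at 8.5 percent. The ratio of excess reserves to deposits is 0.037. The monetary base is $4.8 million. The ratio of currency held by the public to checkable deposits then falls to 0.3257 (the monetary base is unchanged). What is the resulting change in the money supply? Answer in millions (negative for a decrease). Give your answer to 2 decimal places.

$2.64 million

Initially m₁ = (1 + 0.5) / (0.085 + 0.037 + 0.5) ≈ 2.4116, so M₁ = 2.4116 × 4.8 ≈ 11.5757 million.
After the change m₂ = (1 + 0.3257) / (0.085 + 0.037 + 0.3257) ≈ 2.9611, so M₂ = 2.9611 × 4.8 ≈ 14.2133 million.
ΔM = M₂ − M₁ = 14.2133 − 11.5757 = 2.6376 million.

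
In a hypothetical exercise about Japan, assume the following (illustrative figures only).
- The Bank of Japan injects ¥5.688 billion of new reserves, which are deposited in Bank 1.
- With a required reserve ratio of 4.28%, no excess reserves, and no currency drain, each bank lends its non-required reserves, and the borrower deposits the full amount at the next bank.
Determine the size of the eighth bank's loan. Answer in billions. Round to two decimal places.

¥4.01 billion

Each bank lends a fraction (1 − rr) = 0.9572 of the deposit it receives, so Bank 8 receives 5.688·0.9572^7 and lends 5.688·0.9572^8 ≈ 4.0085 billion.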